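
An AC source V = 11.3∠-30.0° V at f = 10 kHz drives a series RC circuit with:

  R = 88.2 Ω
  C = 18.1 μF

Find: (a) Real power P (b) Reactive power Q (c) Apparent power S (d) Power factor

Step 1 — Angular frequency: ω = 2π·f = 2π·1e+04 = 6.283e+04 rad/s.
Step 2 — Component impedances:
  R: Z = R = 88.2 Ω
  C: Z = 1/(jωC) = -j/(ω·C) = 0 - j0.8793 Ω
Step 3 — Series combination: Z_total = R + C = 88.2 - j0.8793 Ω = 88.2∠-0.6° Ω.
Step 4 — Source phasor: V = 11.3∠-30.0° V = 9.786 - j5.65 V.
Step 5 — Current: I = V / Z = 0.1116 - j0.06295 A = 0.1281∠-29.4° A.
Step 6 — Complex power: S = V·I* = 1.448 - j0.01443 VA.
Step 7 — Real power: P = Re(S) = 1.448 W.
Step 8 — Reactive power: Q = Im(S) = -0.01443 VAR.
Step 9 — Apparent power: |S| = 1.448 VA.
Step 10 — Power factor: PF = P/|S| = 1 (leading).

(a) P = 1.448 W  (b) Q = -0.01443 VAR  (c) S = 1.448 VA  (d) PF = 1 (leading)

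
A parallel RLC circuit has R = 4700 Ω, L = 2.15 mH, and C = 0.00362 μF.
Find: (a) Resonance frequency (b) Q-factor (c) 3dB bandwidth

Step 1 — Resonance: ω₀ = 1/√(LC) = 1/√(0.00215·3.62e-09) = 3.584e+05 rad/s.
Step 2 — f₀ = ω₀/(2π) = 5.705e+04 Hz.
Step 3 — Parallel Q: Q = R/(ω₀L) = 4700/(3.584e+05·0.00215) = 6.099.
Step 4 — Bandwidth: Δω = ω₀/Q = 5.878e+04 rad/s; BW = Δω/(2π) = 9354 Hz.

(a) f₀ = 5.705e+04 Hz  (b) Q = 6.099  (c) BW = 9354 Hz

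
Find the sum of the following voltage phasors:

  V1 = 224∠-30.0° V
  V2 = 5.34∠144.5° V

Step 1 — Convert each phasor to rectangular form:
  V1 = 224·(cos(-30.0°) + j·sin(-30.0°)) = 194 - j112 V
  V2 = 5.34·(cos(144.5°) + j·sin(144.5°)) = -4.347 + j3.101 V
Step 2 — Sum components: V_total = 189.6 - j108.9 V.
Step 3 — Convert to polar: |V_total| = 218.7 V, ∠V_total = -29.9°.

V_total = 218.7∠-29.9° V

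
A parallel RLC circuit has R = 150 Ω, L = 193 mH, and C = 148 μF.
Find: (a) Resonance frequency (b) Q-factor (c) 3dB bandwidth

Step 1 — Resonance: ω₀ = 1/√(LC) = 1/√(0.193·0.000148) = 187.1 rad/s.
Step 2 — f₀ = ω₀/(2π) = 29.78 Hz.
Step 3 — Parallel Q: Q = R/(ω₀L) = 150/(187.1·0.193) = 4.154.
Step 4 — Bandwidth: Δω = ω₀/Q = 45.05 rad/s; BW = Δω/(2π) = 7.169 Hz.

(a) f₀ = 29.78 Hz  (b) Q = 4.154  (c) BW = 7.169 Hz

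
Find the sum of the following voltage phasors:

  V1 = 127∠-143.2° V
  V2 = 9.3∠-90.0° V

Step 1 — Convert each phasor to rectangular form:
  V1 = 127·(cos(-143.2°) + j·sin(-143.2°)) = -101.7 - j76.08 V
  V2 = 9.3·(cos(-90.0°) + j·sin(-90.0°)) = 0 - j9.3 V
Step 2 — Sum components: V_total = -101.7 - j85.38 V.
Step 3 — Convert to polar: |V_total| = 132.8 V, ∠V_total = -140.0°.

V_total = 132.8∠-140.0° V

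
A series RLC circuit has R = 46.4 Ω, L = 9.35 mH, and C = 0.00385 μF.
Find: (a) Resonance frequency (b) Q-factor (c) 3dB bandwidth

Step 1 — Resonance: ω₀ = 1/√(LC) = 1/√(0.00935·3.85e-09) = 1.667e+05 rad/s.
Step 2 — f₀ = ω₀/(2π) = 2.653e+04 Hz.
Step 3 — Series Q: Q = ω₀L/R = 1.667e+05·0.00935/46.4 = 33.59.
Step 4 — Bandwidth: Δω = ω₀/Q = 4963 rad/s; BW = Δω/(2π) = 789.8 Hz.

(a) f₀ = 2.653e+04 Hz  (b) Q = 33.59  (c) BW = 789.8 Hz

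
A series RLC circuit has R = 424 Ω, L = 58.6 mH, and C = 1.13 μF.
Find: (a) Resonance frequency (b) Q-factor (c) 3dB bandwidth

Step 1 — Resonance condition Im(Z)=0 gives ω₀ = 1/√(LC).
Step 2 — ω₀ = 1/√(0.0586·1.13e-06) = 3886 rad/s.
Step 3 — f₀ = ω₀/(2π) = 618.5 Hz.
Step 4 — Series Q: Q = ω₀L/R = 3886·0.0586/424 = 0.5371.
Step 5 — 3dB bandwidth: Δω = ω₀/Q = 7235 rad/s; BW = Δω/(2π) = 1152 Hz.

(a) f₀ = 618.5 Hz  (b) Q = 0.5371  (c) BW = 1152 Hz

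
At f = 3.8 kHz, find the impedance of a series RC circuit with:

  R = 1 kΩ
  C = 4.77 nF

Step 1 — Angular frequency: ω = 2π·f = 2π·3800 = 2.388e+04 rad/s.
Step 2 — Component impedances:
  R: Z = R = 1000 Ω
  C: Z = 1/(jωC) = -j/(ω·C) = 0 - j8780 Ω
Step 3 — Series combination: Z_total = R + C = 1000 - j8780 Ω = 8837∠-83.5° Ω.

Z = 1000 - j8780 Ω = 8837∠-83.5° Ω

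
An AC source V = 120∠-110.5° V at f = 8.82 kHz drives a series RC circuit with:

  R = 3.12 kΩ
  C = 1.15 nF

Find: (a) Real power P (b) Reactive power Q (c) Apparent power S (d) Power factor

Step 1 — Angular frequency: ω = 2π·f = 2π·8820 = 5.542e+04 rad/s.
Step 2 — Component impedances:
  R: Z = R = 3120 Ω
  C: Z = 1/(jωC) = -j/(ω·C) = 0 - j1.569e+04 Ω
Step 3 — Series combination: Z_total = R + C = 3120 - j1.569e+04 Ω = 1.6e+04∠-78.8° Ω.
Step 4 — Source phasor: V = 120∠-110.5° V = -42.02 - j112.4 V.
Step 5 — Current: I = V / Z = 0.006379 - j0.003947 A = 0.007501∠-31.7° A.
Step 6 — Complex power: S = V·I* = 0.1755 - j0.8828 VA.
Step 7 — Real power: P = Re(S) = 0.1755 W.
Step 8 — Reactive power: Q = Im(S) = -0.8828 VAR.
Step 9 — Apparent power: |S| = 0.9001 VA.
Step 10 — Power factor: PF = P/|S| = 0.195 (leading).

(a) P = 0.1755 W  (b) Q = -0.8828 VAR  (c) S = 0.9001 VA  (d) PF = 0.195 (leading)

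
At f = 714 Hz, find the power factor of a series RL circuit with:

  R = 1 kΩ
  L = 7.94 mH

Step 1 — Angular frequency: ω = 2π·f = 2π·714 = 4486 rad/s.
Step 2 — Component impedances:
  R: Z = R = 1000 Ω
  L: Z = jωL = j·4486·0.00794 = 0 + j35.62 Ω
Step 3 — Series combination: Z_total = R + L = 1000 + j35.62 Ω = 1001∠2.0° Ω.
Step 4 — Power factor: PF = cos(φ) = Re(Z)/|Z| = 1000/1000.6 = 0.9994.
Step 5 — Type: Im(Z) = 35.62 ⇒ lagging (phase φ = 2.0°).

PF = 0.9994 (lagging, φ = 2.0°)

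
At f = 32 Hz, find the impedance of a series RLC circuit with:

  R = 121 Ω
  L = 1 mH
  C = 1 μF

Step 1 — Angular frequency: ω = 2π·f = 2π·32 = 201.1 rad/s.
Step 2 — Component impedances:
  R: Z = R = 121 Ω
  L: Z = jωL = j·201.1·0.001 = 0 + j0.2011 Ω
  C: Z = 1/(jωC) = -j/(ω·C) = 0 - j4974 Ω
Step 3 — Series combination: Z_total = R + L + C = 121 - j4973 Ω = 4975∠-88.6° Ω.

Z = 121 - j4973 Ω = 4975∠-88.6° Ω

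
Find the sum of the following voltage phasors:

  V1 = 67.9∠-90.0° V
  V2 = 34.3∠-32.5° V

Step 1 — Convert each phasor to rectangular form:
  V1 = 67.9·(cos(-90.0°) + j·sin(-90.0°)) = 0 - j67.9 V
  V2 = 34.3·(cos(-32.5°) + j·sin(-32.5°)) = 28.93 - j18.43 V
Step 2 — Sum components: V_total = 28.93 - j86.33 V.
Step 3 — Convert to polar: |V_total| = 91.05 V, ∠V_total = -71.5°.

V_total = 91.05∠-71.5° V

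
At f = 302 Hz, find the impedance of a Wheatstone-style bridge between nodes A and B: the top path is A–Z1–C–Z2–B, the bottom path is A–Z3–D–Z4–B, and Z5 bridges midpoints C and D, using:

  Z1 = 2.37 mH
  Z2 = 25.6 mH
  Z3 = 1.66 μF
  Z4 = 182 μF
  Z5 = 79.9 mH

Step 1 — Angular frequency: ω = 2π·f = 2π·302 = 1898 rad/s.
Step 2 — Component impedances:
  Z1: Z = jωL = j·1898·0.00237 = 0 + j4.497 Ω
  Z2: Z = jωL = j·1898·0.0256 = 0 + j48.58 Ω
  Z3: Z = 1/(jωC) = -j/(ω·C) = 0 - j317.5 Ω
  Z4: Z = 1/(jωC) = -j/(ω·C) = 0 - j2.896 Ω
  Z5: Z = jωL = j·1898·0.0799 = 0 + j151.6 Ω
Step 3 — Bridge requires nodal analysis (the Z5 bridge couples midpoints C and D, so the two paths cannot be reduced to a simple series/parallel combination). Setting node B to ground and injecting 1 A at node A, the 3-node admittance system at A, C, D solves to V_A = Z_AB = 0 + j47.41 Ω = 47.41∠90.0° Ω.

Z = 0 + j47.41 Ω = 47.41∠90.0° Ω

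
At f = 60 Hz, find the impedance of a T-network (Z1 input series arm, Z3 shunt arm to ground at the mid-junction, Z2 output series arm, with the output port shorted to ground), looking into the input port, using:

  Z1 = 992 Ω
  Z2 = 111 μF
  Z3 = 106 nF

Step 1 — Angular frequency: ω = 2π·f = 2π·60 = 377 rad/s.
Step 2 — Component impedances:
  Z1: Z = R = 992 Ω
  Z2: Z = 1/(jωC) = -j/(ω·C) = 0 - j23.9 Ω
  Z3: Z = 1/(jωC) = -j/(ω·C) = 0 - j2.502e+04 Ω
Step 3 — With the output port shorted to ground, the output series arm Z2 runs from the junction to ground; the shunt arm Z3 also runs from the junction to ground. They appear in parallel: Z3 || Z2 = 0 - j23.87 Ω.
Step 4 — Series with input arm Z1: Z_in = Z1 + (Z3 || Z2) = 992 - j23.87 Ω = 992.3∠-1.4° Ω.

Z = 992 - j23.87 Ω = 992.3∠-1.4° Ω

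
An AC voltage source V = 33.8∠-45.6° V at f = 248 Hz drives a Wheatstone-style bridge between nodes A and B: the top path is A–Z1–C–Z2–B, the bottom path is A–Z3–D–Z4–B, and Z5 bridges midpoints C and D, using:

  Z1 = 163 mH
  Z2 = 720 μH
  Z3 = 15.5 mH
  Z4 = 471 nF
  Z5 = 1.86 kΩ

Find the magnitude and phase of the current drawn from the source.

Step 1 — Angular frequency: ω = 2π·f = 2π·248 = 1558 rad/s.
Step 2 — Component impedances:
  Z1: Z = jωL = j·1558·0.163 = 0 + j254 Ω
  Z2: Z = jωL = j·1558·0.00072 = 0 + j1.122 Ω
  Z3: Z = jωL = j·1558·0.0155 = 0 + j24.15 Ω
  Z4: Z = 1/(jωC) = -j/(ω·C) = 0 - j1363 Ω
  Z5: Z = R = 1860 Ω
Step 3 — Bridge requires nodal analysis (the Z5 bridge couples midpoints C and D, so the two paths cannot be reduced to a simple series/parallel combination). Setting node B to ground and injecting 1 A at node A, the 3-node admittance system at A, C, D solves to V_A = Z_AB = 53.01 + j305.2 Ω = 309.8∠80.1° Ω.
Step 4 — Source phasor: V = 33.8∠-45.6° V = 23.65 - j24.15 V.
Step 5 — Ohm's law: I = V / Z_total = (23.65 - j24.15) / (53.01 + j305.2) = -0.06374 - j0.08855 A.
Step 6 — Convert to polar: |I| = 0.1091 A, ∠I = -125.7°.

I = 0.1091∠-125.7° A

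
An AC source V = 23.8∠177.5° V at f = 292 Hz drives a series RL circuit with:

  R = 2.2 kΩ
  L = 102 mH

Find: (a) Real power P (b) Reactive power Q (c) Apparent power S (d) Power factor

Step 1 — Angular frequency: ω = 2π·f = 2π·292 = 1835 rad/s.
Step 2 — Component impedances:
  R: Z = R = 2200 Ω
  L: Z = jωL = j·1835·0.102 = 0 + j187.1 Ω
Step 3 — Series combination: Z_total = R + L = 2200 + j187.1 Ω = 2208∠4.9° Ω.
Step 4 — Source phasor: V = 23.8∠177.5° V = -23.78 + j1.038 V.
Step 5 — Current: I = V / Z = -0.01069 + j0.001381 A = 0.01078∠172.6° A.
Step 6 — Complex power: S = V·I* = 0.2556 + j0.02174 VA.
Step 7 — Real power: P = Re(S) = 0.2556 W.
Step 8 — Reactive power: Q = Im(S) = 0.02174 VAR.
Step 9 — Apparent power: |S| = 0.2565 VA.
Step 10 — Power factor: PF = P/|S| = 0.9964 (lagging).

(a) P = 0.2556 W  (b) Q = 0.02174 VAR  (c) S = 0.2565 VA  (d) PF = 0.9964 (lagging)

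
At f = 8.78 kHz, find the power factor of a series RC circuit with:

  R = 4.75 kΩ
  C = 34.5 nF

Step 1 — Angular frequency: ω = 2π·f = 2π·8780 = 5.517e+04 rad/s.
Step 2 — Component impedances:
  R: Z = R = 4750 Ω
  C: Z = 1/(jωC) = -j/(ω·C) = 0 - j525.4 Ω
Step 3 — Series combination: Z_total = R + C = 4750 - j525.4 Ω = 4779∠-6.3° Ω.
Step 4 — Power factor: PF = cos(φ) = Re(Z)/|Z| = 4750/4779 = 0.9939.
Step 5 — Type: Im(Z) = -525.4 ⇒ leading (phase φ = -6.3°).

PF = 0.9939 (leading, φ = -6.3°)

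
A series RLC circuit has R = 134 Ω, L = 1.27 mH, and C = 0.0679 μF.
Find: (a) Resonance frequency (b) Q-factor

Step 1 — Resonance condition Im(Z)=0 gives ω₀ = 1/√(LC).
Step 2 — ω₀ = 1/√(0.00127·6.79e-08) = 1.077e+05 rad/s.
Step 3 — f₀ = ω₀/(2π) = 1.714e+04 Hz.
Step 4 — Series Q: Q = ω₀L/R = 1.077e+05·0.00127/134 = 1.021.

(a) f₀ = 1.714e+04 Hz  (b) Q = 1.021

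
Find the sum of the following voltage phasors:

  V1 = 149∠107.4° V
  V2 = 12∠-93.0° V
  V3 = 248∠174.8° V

Step 1 — Convert each phasor to rectangular form:
  V1 = 149·(cos(107.4°) + j·sin(107.4°)) = -44.56 + j142.2 V
  V2 = 12·(cos(-93.0°) + j·sin(-93.0°)) = -0.628 - j11.98 V
  V3 = 248·(cos(174.8°) + j·sin(174.8°)) = -247 + j22.48 V
Step 2 — Sum components: V_total = -292.2 + j152.7 V.
Step 3 — Convert to polar: |V_total| = 329.7 V, ∠V_total = 152.4°.

V_total = 329.7∠152.4° V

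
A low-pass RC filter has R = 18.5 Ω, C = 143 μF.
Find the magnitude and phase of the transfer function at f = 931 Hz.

Step 1 — Angular frequency: ω = 2π·931 = 5850 rad/s.
Step 2 — Transfer function: H(jω) = 1/(1 + jωRC).
Step 3 — Denominator: 1 + jωRC = 1 + j·5850·18.5·0.000143 = 1 + j15.48.
Step 4 — H = 0.004158 - j0.06435.
Step 5 — Magnitude: |H| = 0.06448 (-23.8 dB); phase: φ = -86.3°.

|H| = 0.06448 (-23.8 dB), φ = -86.3°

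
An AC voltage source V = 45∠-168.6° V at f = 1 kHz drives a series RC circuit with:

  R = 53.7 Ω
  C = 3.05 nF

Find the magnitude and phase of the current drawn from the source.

Step 1 — Angular frequency: ω = 2π·f = 2π·1000 = 6283 rad/s.
Step 2 — Component impedances:
  R: Z = R = 53.7 Ω
  C: Z = 1/(jωC) = -j/(ω·C) = 0 - j5.218e+04 Ω
Step 3 — Series combination: Z_total = R + C = 53.7 - j5.218e+04 Ω = 5.218e+04∠-89.9° Ω.
Step 4 — Source phasor: V = 45∠-168.6° V = -44.11 - j8.895 V.
Step 5 — Ohm's law: I = V / Z_total = (-44.11 - j8.895) / (53.7 - j5.218e+04) = 0.0001696 - j0.0008455 A.
Step 6 — Convert to polar: |I| = 0.0008624 A, ∠I = -78.7°.

I = 0.0008624∠-78.7° A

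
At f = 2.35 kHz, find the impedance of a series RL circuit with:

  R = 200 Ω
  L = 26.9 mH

Step 1 — Angular frequency: ω = 2π·f = 2π·2350 = 1.477e+04 rad/s.
Step 2 — Component impedances:
  R: Z = R = 200 Ω
  L: Z = jωL = j·1.477e+04·0.0269 = 0 + j397.2 Ω
Step 3 — Series combination: Z_total = R + L = 200 + j397.2 Ω = 444.7∠63.3° Ω.

Z = 200 + j397.2 Ω = 444.7∠63.3° Ω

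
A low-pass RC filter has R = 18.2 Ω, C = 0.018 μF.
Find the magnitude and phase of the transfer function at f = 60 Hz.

Step 1 — Angular frequency: ω = 2π·60 = 377 rad/s.
Step 2 — Transfer function: H(jω) = 1/(1 + jωRC).
Step 3 — Denominator: 1 + jωRC = 1 + j·377·18.2·1.8e-08 = 1 + j0.0001235.
Step 4 — H = 1 - j0.0001235.
Step 5 — Magnitude: |H| = 1 (-0.0 dB); phase: φ = -0.0°.

|H| = 1 (-0.0 dB), φ = -0.0°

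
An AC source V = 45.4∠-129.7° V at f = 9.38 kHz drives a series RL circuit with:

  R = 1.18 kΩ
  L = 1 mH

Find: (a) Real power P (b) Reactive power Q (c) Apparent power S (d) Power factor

Step 1 — Angular frequency: ω = 2π·f = 2π·9380 = 5.894e+04 rad/s.
Step 2 — Component impedances:
  R: Z = R = 1180 Ω
  L: Z = jωL = j·5.894e+04·0.001 = 0 + j58.94 Ω
Step 3 — Series combination: Z_total = R + L = 1180 + j58.94 Ω = 1181∠2.9° Ω.
Step 4 — Source phasor: V = 45.4∠-129.7° V = -29 - j34.93 V.
Step 5 — Current: I = V / Z = -0.02599 - j0.0283 A = 0.03843∠-132.6° A.
Step 6 — Complex power: S = V·I* = 1.742 + j0.08703 VA.
Step 7 — Real power: P = Re(S) = 1.742 W.
Step 8 — Reactive power: Q = Im(S) = 0.08703 VAR.
Step 9 — Apparent power: |S| = 1.745 VA.
Step 10 — Power factor: PF = P/|S| = 0.9988 (lagging).

(a) P = 1.742 W  (b) Q = 0.08703 VAR  (c) S = 1.745 VA  (d) PF = 0.9988 (lagging)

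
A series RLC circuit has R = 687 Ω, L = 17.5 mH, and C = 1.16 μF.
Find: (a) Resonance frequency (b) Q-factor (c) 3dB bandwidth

Step 1 — Resonance: ω₀ = 1/√(LC) = 1/√(0.0175·1.16e-06) = 7019 rad/s.
Step 2 — f₀ = ω₀/(2π) = 1117 Hz.
Step 3 — Series Q: Q = ω₀L/R = 7019·0.0175/687 = 0.1788.
Step 4 — Bandwidth: Δω = ω₀/Q = 3.926e+04 rad/s; BW = Δω/(2π) = 6248 Hz.

(a) f₀ = 1117 Hz  (b) Q = 0.1788  (c) BW = 6248 Hz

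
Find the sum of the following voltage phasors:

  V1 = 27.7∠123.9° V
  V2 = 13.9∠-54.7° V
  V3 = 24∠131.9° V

Step 1 — Convert each phasor to rectangular form:
  V1 = 27.7·(cos(123.9°) + j·sin(123.9°)) = -15.45 + j22.99 V
  V2 = 13.9·(cos(-54.7°) + j·sin(-54.7°)) = 8.032 - j11.34 V
  V3 = 24·(cos(131.9°) + j·sin(131.9°)) = -16.03 + j17.86 V
Step 2 — Sum components: V_total = -23.45 + j29.51 V.
Step 3 — Convert to polar: |V_total| = 37.69 V, ∠V_total = 128.5°.

V_total = 37.69∠128.5° V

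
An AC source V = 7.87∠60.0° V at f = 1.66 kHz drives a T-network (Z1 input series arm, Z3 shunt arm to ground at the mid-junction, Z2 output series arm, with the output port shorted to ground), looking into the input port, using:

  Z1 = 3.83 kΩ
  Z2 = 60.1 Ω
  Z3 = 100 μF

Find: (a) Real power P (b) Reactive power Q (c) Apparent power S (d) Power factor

Step 1 — Angular frequency: ω = 2π·f = 2π·1660 = 1.043e+04 rad/s.
Step 2 — Component impedances:
  Z1: Z = R = 3830 Ω
  Z2: Z = R = 60.1 Ω
  Z3: Z = 1/(jωC) = -j/(ω·C) = 0 - j0.9588 Ω
Step 3 — With the output port shorted to ground, the output series arm Z2 runs from the junction to ground; the shunt arm Z3 also runs from the junction to ground. They appear in parallel: Z3 || Z2 = 0.01529 - j0.9585 Ω.
Step 4 — Series with input arm Z1: Z_in = Z1 + (Z3 || Z2) = 3830 - j0.9585 Ω = 3830∠-0.0° Ω.
Step 5 — Source phasor: V = 7.87∠60.0° V = 3.935 + j6.816 V.
Step 6 — Current: I = V / Z = 0.001027 + j0.00178 A = 0.002055∠60.0° A.
Step 7 — Complex power: S = V·I* = 0.01617 - j4.047e-06 VA.
Step 8 — Real power: P = Re(S) = 0.01617 W.
Step 9 — Reactive power: Q = Im(S) = -4.047e-06 VAR.
Step 10 — Apparent power: |S| = 0.01617 VA.
Step 11 — Power factor: PF = P/|S| = 1 (leading).

(a) P = 0.01617 W  (b) Q = -4.047e-06 VAR  (c) S = 0.01617 VA  (d) PF = 1 (leading)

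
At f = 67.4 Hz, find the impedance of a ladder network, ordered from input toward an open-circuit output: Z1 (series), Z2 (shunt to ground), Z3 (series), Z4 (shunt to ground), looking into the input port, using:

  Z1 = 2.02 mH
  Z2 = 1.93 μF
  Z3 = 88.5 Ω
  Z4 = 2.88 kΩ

Step 1 — Angular frequency: ω = 2π·f = 2π·67.4 = 423.5 rad/s.
Step 2 — Component impedances:
  Z1: Z = jωL = j·423.5·0.00202 = 0 + j0.8554 Ω
  Z2: Z = 1/(jωC) = -j/(ω·C) = 0 - j1223 Ω
  Z3: Z = R = 88.5 Ω
  Z4: Z = R = 2880 Ω
Step 3 — Ladder network (open output): work backward from the far end, alternating series and parallel combinations. Z_in = 431.1 - j1045 Ω = 1130∠-67.6° Ω.

Z = 431.1 - j1045 Ω = 1130∠-67.6° Ω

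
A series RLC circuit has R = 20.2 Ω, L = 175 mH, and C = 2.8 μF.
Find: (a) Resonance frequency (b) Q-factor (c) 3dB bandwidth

Step 1 — Resonance: ω₀ = 1/√(LC) = 1/√(0.175·2.8e-06) = 1429 rad/s.
Step 2 — f₀ = ω₀/(2π) = 227.4 Hz.
Step 3 — Series Q: Q = ω₀L/R = 1429·0.175/20.2 = 12.38.
Step 4 — Bandwidth: Δω = ω₀/Q = 115.4 rad/s; BW = Δω/(2π) = 18.37 Hz.

(a) f₀ = 227.4 Hz  (b) Q = 12.38  (c) BW = 18.37 Hz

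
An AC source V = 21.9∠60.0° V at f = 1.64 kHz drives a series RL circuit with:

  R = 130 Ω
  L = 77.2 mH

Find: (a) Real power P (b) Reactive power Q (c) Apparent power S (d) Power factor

Step 1 — Angular frequency: ω = 2π·f = 2π·1640 = 1.03e+04 rad/s.
Step 2 — Component impedances:
  R: Z = R = 130 Ω
  L: Z = jωL = j·1.03e+04·0.0772 = 0 + j795.5 Ω
Step 3 — Series combination: Z_total = R + L = 130 + j795.5 Ω = 806.1∠80.7° Ω.
Step 4 — Source phasor: V = 21.9∠60.0° V = 10.95 + j18.97 V.
Step 5 — Current: I = V / Z = 0.02541 - j0.009612 A = 0.02717∠-20.7° A.
Step 6 — Complex power: S = V·I* = 0.09596 + j0.5872 VA.
Step 7 — Real power: P = Re(S) = 0.09596 W.
Step 8 — Reactive power: Q = Im(S) = 0.5872 VAR.
Step 9 — Apparent power: |S| = 0.595 VA.
Step 10 — Power factor: PF = P/|S| = 0.1613 (lagging).

(a) P = 0.09596 W  (b) Q = 0.5872 VAR  (c) S = 0.595 VA  (d) PF = 0.1613 (lagging)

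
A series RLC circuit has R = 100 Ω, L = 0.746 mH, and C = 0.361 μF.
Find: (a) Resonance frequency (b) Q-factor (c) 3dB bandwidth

Step 1 — Resonance condition Im(Z)=0 gives ω₀ = 1/√(LC).
Step 2 — ω₀ = 1/√(0.000746·3.61e-07) = 6.094e+04 rad/s.
Step 3 — f₀ = ω₀/(2π) = 9698 Hz.
Step 4 — Series Q: Q = ω₀L/R = 6.094e+04·0.000746/100 = 0.4546.
Step 5 — 3dB bandwidth: Δω = ω₀/Q = 1.34e+05 rad/s; BW = Δω/(2π) = 2.133e+04 Hz.

(a) f₀ = 9698 Hz  (b) Q = 0.4546  (c) BW = 2.133e+04 Hz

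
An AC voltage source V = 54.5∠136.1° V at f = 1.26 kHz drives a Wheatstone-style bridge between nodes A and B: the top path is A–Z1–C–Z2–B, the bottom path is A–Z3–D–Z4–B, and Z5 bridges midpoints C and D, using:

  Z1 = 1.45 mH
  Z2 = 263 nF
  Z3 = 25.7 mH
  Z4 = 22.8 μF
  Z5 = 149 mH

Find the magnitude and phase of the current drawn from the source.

Step 1 — Angular frequency: ω = 2π·f = 2π·1260 = 7917 rad/s.
Step 2 — Component impedances:
  Z1: Z = jωL = j·7917·0.00145 = 0 + j11.48 Ω
  Z2: Z = 1/(jωC) = -j/(ω·C) = 0 - j480.3 Ω
  Z3: Z = jωL = j·7917·0.0257 = 0 + j203.5 Ω
  Z4: Z = 1/(jωC) = -j/(ω·C) = 0 - j5.54 Ω
  Z5: Z = jωL = j·7917·0.149 = 0 + j1180 Ω
Step 3 — Bridge requires nodal analysis (the Z5 bridge couples midpoints C and D, so the two paths cannot be reduced to a simple series/parallel combination). Setting node B to ground and injecting 1 A at node A, the 3-node admittance system at A, C, D solves to V_A = Z_AB = 0 + j259.5 Ω = 259.5∠90.0° Ω.
Step 4 — Source phasor: V = 54.5∠136.1° V = -39.27 + j37.79 V.
Step 5 — Ohm's law: I = V / Z_total = (-39.27 + j37.79) / (0 + j259.5) = 0.1456 + j0.1513 A.
Step 6 — Convert to polar: |I| = 0.21 A, ∠I = 46.1°.

I = 0.21∠46.1° A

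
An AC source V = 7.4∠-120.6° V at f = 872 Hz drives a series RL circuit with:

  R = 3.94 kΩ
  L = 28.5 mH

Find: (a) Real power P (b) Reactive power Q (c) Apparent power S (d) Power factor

Step 1 — Angular frequency: ω = 2π·f = 2π·872 = 5479 rad/s.
Step 2 — Component impedances:
  R: Z = R = 3940 Ω
  L: Z = jωL = j·5479·0.0285 = 0 + j156.1 Ω
Step 3 — Series combination: Z_total = R + L = 3940 + j156.1 Ω = 3943∠2.3° Ω.
Step 4 — Source phasor: V = 7.4∠-120.6° V = -3.767 - j6.369 V.
Step 5 — Current: I = V / Z = -0.001019 - j0.001576 A = 0.001877∠-122.9° A.
Step 6 — Complex power: S = V·I* = 0.01388 + j0.00055 VA.
Step 7 — Real power: P = Re(S) = 0.01388 W.
Step 8 — Reactive power: Q = Im(S) = 0.00055 VAR.
Step 9 — Apparent power: |S| = 0.01389 VA.
Step 10 — Power factor: PF = P/|S| = 0.9992 (lagging).

(a) P = 0.01388 W  (b) Q = 0.00055 VAR  (c) S = 0.01389 VA  (d) PF = 0.9992 (lagging)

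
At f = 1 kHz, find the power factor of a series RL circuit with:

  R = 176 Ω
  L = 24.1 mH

Step 1 — Angular frequency: ω = 2π·f = 2π·1000 = 6283 rad/s.
Step 2 — Component impedances:
  R: Z = R = 176 Ω
  L: Z = jωL = j·6283·0.0241 = 0 + j151.4 Ω
Step 3 — Series combination: Z_total = R + L = 176 + j151.4 Ω = 232.2∠40.7° Ω.
Step 4 — Power factor: PF = cos(φ) = Re(Z)/|Z| = 176/232.2 = 0.758.
Step 5 — Type: Im(Z) = 151.4 ⇒ lagging (phase φ = 40.7°).

PF = 0.758 (lagging, φ = 40.7°)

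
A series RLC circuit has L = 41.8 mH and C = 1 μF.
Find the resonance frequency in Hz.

Step 1 — Resonance condition Im(Z)=0 gives ω₀ = 1/√(LC).
Step 2 — ω₀ = 1/√(0.0418·1e-06) = 4891 rad/s.
Step 3 — f₀ = ω₀/(2π) = 778.5 Hz.

f₀ = 778.5 Hz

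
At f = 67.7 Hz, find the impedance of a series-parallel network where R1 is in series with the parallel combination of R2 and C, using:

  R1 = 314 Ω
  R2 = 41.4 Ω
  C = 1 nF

Step 1 — Angular frequency: ω = 2π·f = 2π·67.7 = 425.4 rad/s.
Step 2 — Component impedances:
  R1: Z = R = 314 Ω
  R2: Z = R = 41.4 Ω
  C: Z = 1/(jωC) = -j/(ω·C) = 0 - j2.351e+06 Ω
Step 3 — Parallel branch: R2 || C = 1/(1/R2 + 1/C) = 41.4 - j0.0007291 Ω.
Step 4 — Series with R1: Z_total = R1 + (R2 || C) = 355.4 - j0.0007291 Ω = 355.4∠-0.0° Ω.

Z = 355.4 - j0.0007291 Ω = 355.4∠-0.0° Ω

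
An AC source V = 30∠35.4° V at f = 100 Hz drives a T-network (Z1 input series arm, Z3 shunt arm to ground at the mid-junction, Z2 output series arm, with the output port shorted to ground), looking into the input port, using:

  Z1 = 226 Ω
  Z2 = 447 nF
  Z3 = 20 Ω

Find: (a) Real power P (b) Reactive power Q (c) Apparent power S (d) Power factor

Step 1 — Angular frequency: ω = 2π·f = 2π·100 = 628.3 rad/s.
Step 2 — Component impedances:
  Z1: Z = R = 226 Ω
  Z2: Z = 1/(jωC) = -j/(ω·C) = 0 - j3561 Ω
  Z3: Z = R = 20 Ω
Step 3 — With the output port shorted to ground, the output series arm Z2 runs from the junction to ground; the shunt arm Z3 also runs from the junction to ground. They appear in parallel: Z3 || Z2 = 20 - j0.1123 Ω.
Step 4 — Series with input arm Z1: Z_in = Z1 + (Z3 || Z2) = 246 - j0.1123 Ω = 246∠-0.0° Ω.
Step 5 — Source phasor: V = 30∠35.4° V = 24.45 + j17.38 V.
Step 6 — Current: I = V / Z = 0.09937 + j0.07069 A = 0.122∠35.4° A.
Step 7 — Complex power: S = V·I* = 3.659 - j0.001671 VA.
Step 8 — Real power: P = Re(S) = 3.659 W.
Step 9 — Reactive power: Q = Im(S) = -0.001671 VAR.
Step 10 — Apparent power: |S| = 3.659 VA.
Step 11 — Power factor: PF = P/|S| = 1 (leading).

(a) P = 3.659 W  (b) Q = -0.001671 VAR  (c) S = 3.659 VA  (d) PF = 1 (leading)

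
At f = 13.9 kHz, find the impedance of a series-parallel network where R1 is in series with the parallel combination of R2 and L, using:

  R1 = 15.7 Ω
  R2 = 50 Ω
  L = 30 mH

Step 1 — Angular frequency: ω = 2π·f = 2π·1.39e+04 = 8.734e+04 rad/s.
Step 2 — Component impedances:
  R1: Z = R = 15.7 Ω
  R2: Z = R = 50 Ω
  L: Z = jωL = j·8.734e+04·0.03 = 0 + j2620 Ω
Step 3 — Parallel branch: R2 || L = 1/(1/R2 + 1/L) = 49.98 + j0.9538 Ω.
Step 4 — Series with R1: Z_total = R1 + (R2 || L) = 65.68 + j0.9538 Ω = 65.69∠0.8° Ω.

Z = 65.68 + j0.9538 Ω = 65.69∠0.8° Ω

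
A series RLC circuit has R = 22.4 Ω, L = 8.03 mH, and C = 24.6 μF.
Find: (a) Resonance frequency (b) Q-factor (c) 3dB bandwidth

Step 1 — Resonance condition Im(Z)=0 gives ω₀ = 1/√(LC).
Step 2 — ω₀ = 1/√(0.00803·2.46e-05) = 2250 rad/s.
Step 3 — f₀ = ω₀/(2π) = 358.1 Hz.
Step 4 — Series Q: Q = ω₀L/R = 2250·0.00803/22.4 = 0.8066.
Step 5 — 3dB bandwidth: Δω = ω₀/Q = 2790 rad/s; BW = Δω/(2π) = 444 Hz.

(a) f₀ = 358.1 Hz  (b) Q = 0.8066  (c) BW = 444 Hz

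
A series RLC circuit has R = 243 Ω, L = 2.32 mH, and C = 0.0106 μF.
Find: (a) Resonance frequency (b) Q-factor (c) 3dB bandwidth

Step 1 — Resonance: ω₀ = 1/√(LC) = 1/√(0.00232·1.06e-08) = 2.017e+05 rad/s.
Step 2 — f₀ = ω₀/(2π) = 3.209e+04 Hz.
Step 3 — Series Q: Q = ω₀L/R = 2.017e+05·0.00232/243 = 1.925.
Step 4 — Bandwidth: Δω = ω₀/Q = 1.047e+05 rad/s; BW = Δω/(2π) = 1.667e+04 Hz.

(a) f₀ = 3.209e+04 Hz  (b) Q = 1.925  (c) BW = 1.667e+04 Hz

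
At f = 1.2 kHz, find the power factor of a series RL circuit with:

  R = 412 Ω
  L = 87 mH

Step 1 — Angular frequency: ω = 2π·f = 2π·1200 = 7540 rad/s.
Step 2 — Component impedances:
  R: Z = R = 412 Ω
  L: Z = jωL = j·7540·0.087 = 0 + j656 Ω
Step 3 — Series combination: Z_total = R + L = 412 + j656 Ω = 774.6∠57.9° Ω.
Step 4 — Power factor: PF = cos(φ) = Re(Z)/|Z| = 412/774.6 = 0.5319.
Step 5 — Type: Im(Z) = 656 ⇒ lagging (phase φ = 57.9°).

PF = 0.5319 (lagging, φ = 57.9°)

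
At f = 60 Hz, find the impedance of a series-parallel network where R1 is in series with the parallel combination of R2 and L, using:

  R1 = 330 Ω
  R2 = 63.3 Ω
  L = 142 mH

Step 1 — Angular frequency: ω = 2π·f = 2π·60 = 377 rad/s.
Step 2 — Component impedances:
  R1: Z = R = 330 Ω
  R2: Z = R = 63.3 Ω
  L: Z = jωL = j·377·0.142 = 0 + j53.53 Ω
Step 3 — Parallel branch: R2 || L = 1/(1/R2 + 1/L) = 26.39 + j31.21 Ω.
Step 4 — Series with R1: Z_total = R1 + (R2 || L) = 356.4 + j31.21 Ω = 357.8∠5.0° Ω.

Z = 356.4 + j31.21 Ω = 357.8∠5.0° Ω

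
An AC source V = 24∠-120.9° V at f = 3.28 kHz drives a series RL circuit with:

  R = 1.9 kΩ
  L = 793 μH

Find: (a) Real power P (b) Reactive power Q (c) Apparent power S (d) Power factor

Step 1 — Angular frequency: ω = 2π·f = 2π·3280 = 2.061e+04 rad/s.
Step 2 — Component impedances:
  R: Z = R = 1900 Ω
  L: Z = jωL = j·2.061e+04·0.000793 = 0 + j16.34 Ω
Step 3 — Series combination: Z_total = R + L = 1900 + j16.34 Ω = 1900∠0.5° Ω.
Step 4 — Source phasor: V = 24∠-120.9° V = -12.32 - j20.59 V.
Step 5 — Current: I = V / Z = -0.00658 - j0.01078 A = 0.01263∠-121.4° A.
Step 6 — Complex power: S = V·I* = 0.3031 + j0.002607 VA.
Step 7 — Real power: P = Re(S) = 0.3031 W.
Step 8 — Reactive power: Q = Im(S) = 0.002607 VAR.
Step 9 — Apparent power: |S| = 0.3031 VA.
Step 10 — Power factor: PF = P/|S| = 1 (lagging).

(a) P = 0.3031 W  (b) Q = 0.002607 VAR  (c) S = 0.3031 VA  (d) PF = 1 (lagging)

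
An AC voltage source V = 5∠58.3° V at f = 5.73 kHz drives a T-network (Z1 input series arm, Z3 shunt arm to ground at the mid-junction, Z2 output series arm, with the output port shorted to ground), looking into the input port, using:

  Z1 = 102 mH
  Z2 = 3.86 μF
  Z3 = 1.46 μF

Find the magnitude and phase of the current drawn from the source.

Step 1 — Angular frequency: ω = 2π·f = 2π·5730 = 3.6e+04 rad/s.
Step 2 — Component impedances:
  Z1: Z = jωL = j·3.6e+04·0.102 = 0 + j3672 Ω
  Z2: Z = 1/(jωC) = -j/(ω·C) = 0 - j7.196 Ω
  Z3: Z = 1/(jωC) = -j/(ω·C) = 0 - j19.02 Ω
Step 3 — With the output port shorted to ground, the output series arm Z2 runs from the junction to ground; the shunt arm Z3 also runs from the junction to ground. They appear in parallel: Z3 || Z2 = 0 - j5.221 Ω.
Step 4 — Series with input arm Z1: Z_in = Z1 + (Z3 || Z2) = 0 + j3667 Ω = 3667∠90.0° Ω.
Step 5 — Source phasor: V = 5∠58.3° V = 2.627 + j4.254 V.
Step 6 — Ohm's law: I = V / Z_total = (2.627 + j4.254) / (0 + j3667) = 0.00116 - j0.0007165 A.
Step 7 — Convert to polar: |I| = 0.001363 A, ∠I = -31.7°.

I = 0.001363∠-31.7° A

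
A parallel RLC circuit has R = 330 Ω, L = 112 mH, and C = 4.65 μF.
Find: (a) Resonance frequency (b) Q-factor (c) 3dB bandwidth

Step 1 — Resonance: ω₀ = 1/√(LC) = 1/√(0.112·4.65e-06) = 1386 rad/s.
Step 2 — f₀ = ω₀/(2π) = 220.5 Hz.
Step 3 — Parallel Q: Q = R/(ω₀L) = 330/(1386·0.112) = 2.126.
Step 4 — Bandwidth: Δω = ω₀/Q = 651.7 rad/s; BW = Δω/(2π) = 103.7 Hz.

(a) f₀ = 220.5 Hz  (b) Q = 2.126  (c) BW = 103.7 Hz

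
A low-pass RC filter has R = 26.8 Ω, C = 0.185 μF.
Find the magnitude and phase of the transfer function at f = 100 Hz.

Step 1 — Angular frequency: ω = 2π·100 = 628.3 rad/s.
Step 2 — Transfer function: H(jω) = 1/(1 + jωRC).
Step 3 — Denominator: 1 + jωRC = 1 + j·628.3·26.8·1.85e-07 = 1 + j0.003115.
Step 4 — H = 1 - j0.003115.
Step 5 — Magnitude: |H| = 1 (-0.0 dB); phase: φ = -0.2°.

|H| = 1 (-0.0 dB), φ = -0.2°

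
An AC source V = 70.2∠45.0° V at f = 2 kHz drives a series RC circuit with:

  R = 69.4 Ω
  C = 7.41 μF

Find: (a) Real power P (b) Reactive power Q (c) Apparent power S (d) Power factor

Step 1 — Angular frequency: ω = 2π·f = 2π·2000 = 1.257e+04 rad/s.
Step 2 — Component impedances:
  R: Z = R = 69.4 Ω
  C: Z = 1/(jωC) = -j/(ω·C) = 0 - j10.74 Ω
Step 3 — Series combination: Z_total = R + C = 69.4 - j10.74 Ω = 70.23∠-8.8° Ω.
Step 4 — Source phasor: V = 70.2∠45.0° V = 49.64 + j49.64 V.
Step 5 — Current: I = V / Z = 0.5904 + j0.8066 A = 0.9996∠53.8° A.
Step 6 — Complex power: S = V·I* = 69.35 - j10.73 VA.
Step 7 — Real power: P = Re(S) = 69.35 W.
Step 8 — Reactive power: Q = Im(S) = -10.73 VAR.
Step 9 — Apparent power: |S| = 70.17 VA.
Step 10 — Power factor: PF = P/|S| = 0.9882 (leading).

(a) P = 69.35 W  (b) Q = -10.73 VAR  (c) S = 70.17 VA  (d) PF = 0.9882 (leading)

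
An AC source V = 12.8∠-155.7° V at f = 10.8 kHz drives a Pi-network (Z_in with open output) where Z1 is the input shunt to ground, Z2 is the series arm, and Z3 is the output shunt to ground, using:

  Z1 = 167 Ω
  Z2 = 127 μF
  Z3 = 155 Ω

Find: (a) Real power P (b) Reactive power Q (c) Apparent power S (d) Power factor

Step 1 — Angular frequency: ω = 2π·f = 2π·1.08e+04 = 6.786e+04 rad/s.
Step 2 — Component impedances:
  Z1: Z = R = 167 Ω
  Z2: Z = 1/(jωC) = -j/(ω·C) = 0 - j0.116 Ω
  Z3: Z = R = 155 Ω
Step 3 — With open output, the series arm Z2 and the output shunt Z3 appear in series to ground: Z2 + Z3 = 155 - j0.116 Ω.
Step 4 — Parallel with input shunt Z1: Z_in = Z1 || (Z2 + Z3) = 80.39 - j0.03121 Ω = 80.39∠-0.0° Ω.
Step 5 — Source phasor: V = 12.8∠-155.7° V = -11.67 - j5.267 V.
Step 6 — Current: I = V / Z = -0.1451 - j0.06558 A = 0.1592∠-155.7° A.
Step 7 — Complex power: S = V·I* = 2.038 - j0.0007913 VA.
Step 8 — Real power: P = Re(S) = 2.038 W.
Step 9 — Reactive power: Q = Im(S) = -0.0007913 VAR.
Step 10 — Apparent power: |S| = 2.038 VA.
Step 11 — Power factor: PF = P/|S| = 1 (leading).

(a) P = 2.038 W  (b) Q = -0.0007913 VAR  (c) S = 2.038 VA  (d) PF = 1 (leading)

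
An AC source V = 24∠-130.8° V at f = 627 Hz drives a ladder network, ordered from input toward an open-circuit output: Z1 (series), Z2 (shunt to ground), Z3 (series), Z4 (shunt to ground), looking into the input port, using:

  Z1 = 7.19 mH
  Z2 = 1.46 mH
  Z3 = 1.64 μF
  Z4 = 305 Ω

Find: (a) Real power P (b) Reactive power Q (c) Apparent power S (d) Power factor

Step 1 — Angular frequency: ω = 2π·f = 2π·627 = 3940 rad/s.
Step 2 — Component impedances:
  Z1: Z = jωL = j·3940·0.00719 = 0 + j28.33 Ω
  Z2: Z = jωL = j·3940·0.00146 = 0 + j5.752 Ω
  Z3: Z = 1/(jωC) = -j/(ω·C) = 0 - j154.8 Ω
  Z4: Z = R = 305 Ω
Step 3 — Ladder network (open output): work backward from the far end, alternating series and parallel combinations. Z_in = 0.08756 + j34.12 Ω = 34.12∠89.9° Ω.
Step 4 — Source phasor: V = 24∠-130.8° V = -15.68 - j18.17 V.
Step 5 — Current: I = V / Z = -0.5336 + j0.4582 A = 0.7034∠139.3° A.
Step 6 — Complex power: S = V·I* = 0.04332 + j16.88 VA.
Step 7 — Real power: P = Re(S) = 0.04332 W.
Step 8 — Reactive power: Q = Im(S) = 16.88 VAR.
Step 9 — Apparent power: |S| = 16.88 VA.
Step 10 — Power factor: PF = P/|S| = 0.002566 (lagging).

(a) P = 0.04332 W  (b) Q = 16.88 VAR  (c) S = 16.88 VA  (d) PF = 0.002566 (lagging)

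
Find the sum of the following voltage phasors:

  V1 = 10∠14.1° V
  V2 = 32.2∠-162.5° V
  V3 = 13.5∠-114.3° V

Step 1 — Convert each phasor to rectangular form:
  V1 = 10·(cos(14.1°) + j·sin(14.1°)) = 9.699 + j2.436 V
  V2 = 32.2·(cos(-162.5°) + j·sin(-162.5°)) = -30.71 - j9.683 V
  V3 = 13.5·(cos(-114.3°) + j·sin(-114.3°)) = -5.555 - j12.3 V
Step 2 — Sum components: V_total = -26.57 - j19.55 V.
Step 3 — Convert to polar: |V_total| = 32.98 V, ∠V_total = -143.7°.

V_total = 32.98∠-143.7° V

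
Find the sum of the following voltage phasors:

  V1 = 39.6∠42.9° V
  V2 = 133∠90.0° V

Step 1 — Convert each phasor to rectangular form:
  V1 = 39.6·(cos(42.9°) + j·sin(42.9°)) = 29.01 + j26.96 V
  V2 = 133·(cos(90.0°) + j·sin(90.0°)) = 0 + j133 V
Step 2 — Sum components: V_total = 29.01 + j160 V.
Step 3 — Convert to polar: |V_total| = 162.6 V, ∠V_total = 79.7°.

V_total = 162.6∠79.7° V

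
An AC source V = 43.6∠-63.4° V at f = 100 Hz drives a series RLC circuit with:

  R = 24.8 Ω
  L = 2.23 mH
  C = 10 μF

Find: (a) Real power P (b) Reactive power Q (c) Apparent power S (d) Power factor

Step 1 — Angular frequency: ω = 2π·f = 2π·100 = 628.3 rad/s.
Step 2 — Component impedances:
  R: Z = R = 24.8 Ω
  L: Z = jωL = j·628.3·0.00223 = 0 + j1.401 Ω
  C: Z = 1/(jωC) = -j/(ω·C) = 0 - j159.2 Ω
Step 3 — Series combination: Z_total = R + L + C = 24.8 - j157.8 Ω = 159.7∠-81.1° Ω.
Step 4 — Source phasor: V = 43.6∠-63.4° V = 19.52 - j38.99 V.
Step 5 — Current: I = V / Z = 0.2602 + j0.08285 A = 0.273∠17.7° A.
Step 6 — Complex power: S = V·I* = 1.849 - j11.76 VA.
Step 7 — Real power: P = Re(S) = 1.849 W.
Step 8 — Reactive power: Q = Im(S) = -11.76 VAR.
Step 9 — Apparent power: |S| = 11.9 VA.
Step 10 — Power factor: PF = P/|S| = 0.1553 (leading).

(a) P = 1.849 W  (b) Q = -11.76 VAR  (c) S = 11.9 VA  (d) PF = 0.1553 (leading)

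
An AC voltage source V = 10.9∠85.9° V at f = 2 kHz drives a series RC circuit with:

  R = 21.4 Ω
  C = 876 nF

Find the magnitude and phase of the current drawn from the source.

Step 1 — Angular frequency: ω = 2π·f = 2π·2000 = 1.257e+04 rad/s.
Step 2 — Component impedances:
  R: Z = R = 21.4 Ω
  C: Z = 1/(jωC) = -j/(ω·C) = 0 - j90.84 Ω
Step 3 — Series combination: Z_total = R + C = 21.4 - j90.84 Ω = 93.33∠-76.7° Ω.
Step 4 — Source phasor: V = 10.9∠85.9° V = 0.7793 + j10.87 V.
Step 5 — Ohm's law: I = V / Z_total = (0.7793 + j10.87) / (21.4 - j90.84) = -0.1115 + j0.03484 A.
Step 6 — Convert to polar: |I| = 0.1168 A, ∠I = 162.6°.

I = 0.1168∠162.6° A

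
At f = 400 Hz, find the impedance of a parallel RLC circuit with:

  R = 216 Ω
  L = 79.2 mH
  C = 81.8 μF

Step 1 — Angular frequency: ω = 2π·f = 2π·400 = 2513 rad/s.
Step 2 — Component impedances:
  R: Z = R = 216 Ω
  L: Z = jωL = j·2513·0.0792 = 0 + j199.1 Ω
  C: Z = 1/(jωC) = -j/(ω·C) = 0 - j4.864 Ω
Step 3 — Parallel combination: 1/Z_total = 1/R + 1/L + 1/C; Z_total = 0.115 - j4.983 Ω = 4.985∠-88.7° Ω.

Z = 0.115 - j4.983 Ω = 4.985∠-88.7° Ω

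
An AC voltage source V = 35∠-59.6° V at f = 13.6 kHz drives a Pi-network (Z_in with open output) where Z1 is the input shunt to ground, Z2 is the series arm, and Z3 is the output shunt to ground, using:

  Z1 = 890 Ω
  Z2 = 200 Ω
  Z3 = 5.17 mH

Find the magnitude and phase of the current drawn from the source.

Step 1 — Angular frequency: ω = 2π·f = 2π·1.36e+04 = 8.545e+04 rad/s.
Step 2 — Component impedances:
  Z1: Z = R = 890 Ω
  Z2: Z = R = 200 Ω
  Z3: Z = jωL = j·8.545e+04·0.00517 = 0 + j441.8 Ω
Step 3 — With open output, the series arm Z2 and the output shunt Z3 appear in series to ground: Z2 + Z3 = 200 + j441.8 Ω.
Step 4 — Parallel with input shunt Z1: Z_in = Z1 || (Z2 + Z3) = 265.8 + j253 Ω = 367∠43.6° Ω.
Step 5 — Source phasor: V = 35∠-59.6° V = 17.71 - j30.19 V.
Step 6 — Ohm's law: I = V / Z_total = (17.71 - j30.19) / (265.8 + j253) = -0.02175 - j0.09286 A.
Step 7 — Convert to polar: |I| = 0.09538 A, ∠I = -103.2°.

I = 0.09538∠-103.2° A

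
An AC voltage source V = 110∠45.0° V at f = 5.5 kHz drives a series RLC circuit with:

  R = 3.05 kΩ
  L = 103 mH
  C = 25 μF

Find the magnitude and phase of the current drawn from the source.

Step 1 — Angular frequency: ω = 2π·f = 2π·5500 = 3.456e+04 rad/s.
Step 2 — Component impedances:
  R: Z = R = 3050 Ω
  L: Z = jωL = j·3.456e+04·0.103 = 0 + j3559 Ω
  C: Z = 1/(jωC) = -j/(ω·C) = 0 - j1.157 Ω
Step 3 — Series combination: Z_total = R + L + C = 3050 + j3558 Ω = 4687∠49.4° Ω.
Step 4 — Source phasor: V = 110∠45.0° V = 77.78 + j77.78 V.
Step 5 — Ohm's law: I = V / Z_total = (77.78 + j77.78) / (3050 + j3558) = 0.0234 - j0.0018 A.
Step 6 — Convert to polar: |I| = 0.02347 A, ∠I = -4.4°.

I = 0.02347∠-4.4° A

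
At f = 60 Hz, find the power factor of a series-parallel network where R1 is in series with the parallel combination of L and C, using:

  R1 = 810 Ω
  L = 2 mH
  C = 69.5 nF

Step 1 — Angular frequency: ω = 2π·f = 2π·60 = 377 rad/s.
Step 2 — Component impedances:
  R1: Z = R = 810 Ω
  L: Z = jωL = j·377·0.002 = 0 + j0.754 Ω
  C: Z = 1/(jωC) = -j/(ω·C) = 0 - j3.817e+04 Ω
Step 3 — Parallel branch: L || C = 1/(1/L + 1/C) = 0 + j0.754 Ω.
Step 4 — Series with R1: Z_total = R1 + (L || C) = 810 + j0.754 Ω = 810∠0.1° Ω.
Step 5 — Power factor: PF = cos(φ) = Re(Z)/|Z| = 810/810 = 1.
Step 6 — Type: Im(Z) = 0.754 ⇒ lagging (phase φ = 0.1°).

PF = 1 (lagging, φ = 0.1°)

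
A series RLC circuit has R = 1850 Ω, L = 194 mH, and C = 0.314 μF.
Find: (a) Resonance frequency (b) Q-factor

Step 1 — Resonance condition Im(Z)=0 gives ω₀ = 1/√(LC).
Step 2 — ω₀ = 1/√(0.194·3.14e-07) = 4052 rad/s.
Step 3 — f₀ = ω₀/(2π) = 644.8 Hz.
Step 4 — Series Q: Q = ω₀L/R = 4052·0.194/1850 = 0.4249.

(a) f₀ = 644.8 Hz  (b) Q = 0.4249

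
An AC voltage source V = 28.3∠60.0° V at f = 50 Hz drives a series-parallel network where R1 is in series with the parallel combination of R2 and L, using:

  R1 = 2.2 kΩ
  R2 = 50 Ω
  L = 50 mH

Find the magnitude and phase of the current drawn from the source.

Step 1 — Angular frequency: ω = 2π·f = 2π·50 = 314.2 rad/s.
Step 2 — Component impedances:
  R1: Z = R = 2200 Ω
  R2: Z = R = 50 Ω
  L: Z = jωL = j·314.2·0.05 = 0 + j15.71 Ω
Step 3 — Parallel branch: R2 || L = 1/(1/R2 + 1/L) = 4.492 + j14.3 Ω.
Step 4 — Series with R1: Z_total = R1 + (R2 || L) = 2204 + j14.3 Ω = 2205∠0.4° Ω.
Step 5 — Source phasor: V = 28.3∠60.0° V = 14.15 + j24.51 V.
Step 6 — Ohm's law: I = V / Z_total = (14.15 + j24.51) / (2204 + j14.3) = 0.006491 + j0.01108 A.
Step 7 — Convert to polar: |I| = 0.01284 A, ∠I = 59.6°.

I = 0.01284∠59.6° A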